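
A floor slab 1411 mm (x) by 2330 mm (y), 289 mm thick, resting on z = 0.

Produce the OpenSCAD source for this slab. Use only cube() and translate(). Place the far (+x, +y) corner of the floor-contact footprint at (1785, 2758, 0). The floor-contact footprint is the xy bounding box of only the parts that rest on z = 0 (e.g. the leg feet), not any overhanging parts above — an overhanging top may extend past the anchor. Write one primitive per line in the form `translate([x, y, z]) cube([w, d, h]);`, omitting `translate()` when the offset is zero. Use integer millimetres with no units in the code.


translate([374, 428, 0]) cube([1411, 2330, 289]);


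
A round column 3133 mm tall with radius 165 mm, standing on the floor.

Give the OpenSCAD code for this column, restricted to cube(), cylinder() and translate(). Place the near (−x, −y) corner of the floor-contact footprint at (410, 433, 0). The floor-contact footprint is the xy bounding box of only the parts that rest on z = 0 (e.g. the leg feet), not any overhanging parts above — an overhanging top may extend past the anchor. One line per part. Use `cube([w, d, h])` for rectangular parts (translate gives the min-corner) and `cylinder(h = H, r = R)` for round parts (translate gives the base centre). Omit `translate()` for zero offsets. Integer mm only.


translate([575, 598, 0]) cylinder(h = 3133, r = 165);


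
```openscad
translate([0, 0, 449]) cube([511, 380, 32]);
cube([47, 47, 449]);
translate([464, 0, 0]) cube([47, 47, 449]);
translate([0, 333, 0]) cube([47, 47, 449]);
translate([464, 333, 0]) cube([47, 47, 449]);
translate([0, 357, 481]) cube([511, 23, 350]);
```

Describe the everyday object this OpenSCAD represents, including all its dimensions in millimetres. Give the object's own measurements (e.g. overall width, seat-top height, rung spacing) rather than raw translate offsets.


A chair. The seat is a 511×380×32 mm slab with its top at z = 481 mm, on four 47×47 mm corner legs (flush with the seat edges, standing on z = 0). A flat backrest 23 mm thick, 350 mm tall, spans the full seat width and rises from the seat top along its +y edge, rear face flush with the rear of the seat.


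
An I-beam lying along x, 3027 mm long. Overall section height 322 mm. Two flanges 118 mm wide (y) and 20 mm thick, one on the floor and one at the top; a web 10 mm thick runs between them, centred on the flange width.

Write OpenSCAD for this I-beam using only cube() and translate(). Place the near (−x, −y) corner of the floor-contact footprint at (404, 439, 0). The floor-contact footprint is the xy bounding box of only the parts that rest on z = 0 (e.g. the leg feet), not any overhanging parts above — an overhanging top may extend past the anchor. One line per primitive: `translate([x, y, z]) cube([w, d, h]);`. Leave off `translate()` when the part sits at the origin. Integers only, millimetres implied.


translate([404, 439, 0]) cube([3027, 118, 20]);
translate([404, 493, 20]) cube([3027, 10, 282]);
translate([404, 439, 302]) cube([3027, 118, 20]);


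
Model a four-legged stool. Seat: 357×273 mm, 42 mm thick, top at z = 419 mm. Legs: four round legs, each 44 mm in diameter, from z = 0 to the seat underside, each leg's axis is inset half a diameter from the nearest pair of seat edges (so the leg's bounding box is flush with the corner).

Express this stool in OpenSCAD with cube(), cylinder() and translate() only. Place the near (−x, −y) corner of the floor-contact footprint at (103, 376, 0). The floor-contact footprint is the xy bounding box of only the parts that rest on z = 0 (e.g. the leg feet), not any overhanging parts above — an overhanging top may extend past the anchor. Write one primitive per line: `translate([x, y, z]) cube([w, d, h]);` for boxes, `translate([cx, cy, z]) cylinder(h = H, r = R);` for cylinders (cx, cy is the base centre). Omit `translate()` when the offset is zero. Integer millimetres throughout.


translate([103, 376, 377]) cube([357, 273, 42]);
translate([125, 398, 0]) cylinder(h = 377, r = 22);
translate([438, 398, 0]) cylinder(h = 377, r = 22);
translate([125, 627, 0]) cylinder(h = 377, r = 22);
translate([438, 627, 0]) cylinder(h = 377, r = 22);


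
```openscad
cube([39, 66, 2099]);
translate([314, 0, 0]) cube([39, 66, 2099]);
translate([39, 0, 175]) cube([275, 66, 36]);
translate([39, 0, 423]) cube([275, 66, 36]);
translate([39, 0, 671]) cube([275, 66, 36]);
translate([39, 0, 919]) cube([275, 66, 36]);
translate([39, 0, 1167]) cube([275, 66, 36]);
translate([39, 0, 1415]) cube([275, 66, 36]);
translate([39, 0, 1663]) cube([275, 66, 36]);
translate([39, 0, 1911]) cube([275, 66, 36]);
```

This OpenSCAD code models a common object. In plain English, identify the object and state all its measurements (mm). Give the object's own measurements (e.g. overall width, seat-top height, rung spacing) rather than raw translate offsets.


A straight ladder. Two 39×66 mm vertical rails, 2099 mm tall, stand 353 mm apart (outside-to-outside) with their front faces coplanar on the −y side. 8 rungs, each 66 mm deep and 36 mm tall, span between the inner faces of the rails, front faces flush with the rails. The lowest rung's underside is at z = 175 mm and rungs are spaced 248 mm apart (underside to underside).


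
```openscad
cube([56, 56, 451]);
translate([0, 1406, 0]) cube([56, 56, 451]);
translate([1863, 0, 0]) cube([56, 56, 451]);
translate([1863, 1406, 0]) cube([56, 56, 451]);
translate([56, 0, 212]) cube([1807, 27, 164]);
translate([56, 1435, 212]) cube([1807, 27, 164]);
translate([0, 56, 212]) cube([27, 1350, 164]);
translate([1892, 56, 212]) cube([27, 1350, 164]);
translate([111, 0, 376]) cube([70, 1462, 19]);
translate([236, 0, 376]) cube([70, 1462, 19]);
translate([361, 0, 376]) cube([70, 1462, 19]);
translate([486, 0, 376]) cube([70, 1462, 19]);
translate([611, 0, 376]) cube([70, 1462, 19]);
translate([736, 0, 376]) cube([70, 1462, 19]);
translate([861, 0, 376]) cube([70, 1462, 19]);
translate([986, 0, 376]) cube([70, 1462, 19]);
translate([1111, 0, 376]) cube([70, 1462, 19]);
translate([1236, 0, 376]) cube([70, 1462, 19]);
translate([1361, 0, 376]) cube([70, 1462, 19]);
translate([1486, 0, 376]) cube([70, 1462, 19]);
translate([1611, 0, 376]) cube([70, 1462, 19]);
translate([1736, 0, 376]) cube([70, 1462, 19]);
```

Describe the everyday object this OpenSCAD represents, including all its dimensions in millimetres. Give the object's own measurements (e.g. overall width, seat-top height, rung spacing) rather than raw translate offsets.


A bed frame 1919 mm long (x) by 1462 mm wide (y). Four 56×56 mm corner posts, 451 mm tall, at the corners of the footprint. Four rails of 27 mm thickness and 164 mm height run between adjacent posts with their undersides at z = 212 mm, their outer faces flush with the outside of the frame (the two x-running rails run between the posts' inner faces; the two y-running rails run between the posts' inner faces). 14 slats, each 70 mm wide (x) and 19 mm thick, lie across the top of the two x-running rails, running the full 1462 mm width of the frame in y; along x they sit between the end posts with a 55 mm gap after the −x posts and between neighbouring slats, leaving 57 mm before the +x posts.


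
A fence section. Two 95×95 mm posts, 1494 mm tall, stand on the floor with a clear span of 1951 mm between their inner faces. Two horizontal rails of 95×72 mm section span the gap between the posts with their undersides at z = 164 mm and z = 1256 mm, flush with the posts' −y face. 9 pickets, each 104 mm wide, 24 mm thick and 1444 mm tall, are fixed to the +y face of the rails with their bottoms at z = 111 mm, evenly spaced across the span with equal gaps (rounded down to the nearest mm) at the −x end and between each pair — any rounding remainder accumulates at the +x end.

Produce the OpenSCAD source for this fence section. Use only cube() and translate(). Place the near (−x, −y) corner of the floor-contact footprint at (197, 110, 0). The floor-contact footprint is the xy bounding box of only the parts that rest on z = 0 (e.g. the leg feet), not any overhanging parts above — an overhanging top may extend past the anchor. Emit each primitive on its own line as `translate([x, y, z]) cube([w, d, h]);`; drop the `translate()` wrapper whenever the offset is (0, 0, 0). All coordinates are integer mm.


translate([197, 110, 0]) cube([95, 95, 1494]);
translate([2243, 110, 0]) cube([95, 95, 1494]);
translate([292, 110, 164]) cube([1951, 95, 72]);
translate([292, 110, 1256]) cube([1951, 95, 72]);
translate([393, 205, 111]) cube([104, 24, 1444]);
translate([598, 205, 111]) cube([104, 24, 1444]);
translate([803, 205, 111]) cube([104, 24, 1444]);
translate([1008, 205, 111]) cube([104, 24, 1444]);
translate([1213, 205, 111]) cube([104, 24, 1444]);
translate([1418, 205, 111]) cube([104, 24, 1444]);
translate([1623, 205, 111]) cube([104, 24, 1444]);
translate([1828, 205, 111]) cube([104, 24, 1444]);
translate([2033, 205, 111]) cube([104, 24, 1444]);


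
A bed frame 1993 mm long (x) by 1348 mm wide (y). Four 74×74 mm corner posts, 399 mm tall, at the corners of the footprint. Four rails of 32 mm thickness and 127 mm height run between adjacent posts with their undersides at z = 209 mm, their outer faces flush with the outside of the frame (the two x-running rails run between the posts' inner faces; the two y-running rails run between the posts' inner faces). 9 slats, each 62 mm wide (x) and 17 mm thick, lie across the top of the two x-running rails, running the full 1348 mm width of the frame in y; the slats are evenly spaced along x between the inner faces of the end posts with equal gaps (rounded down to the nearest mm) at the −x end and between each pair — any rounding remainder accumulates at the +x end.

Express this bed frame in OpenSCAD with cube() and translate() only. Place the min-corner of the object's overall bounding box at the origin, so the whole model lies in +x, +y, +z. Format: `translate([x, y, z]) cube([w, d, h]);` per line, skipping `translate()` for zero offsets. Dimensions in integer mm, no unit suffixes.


cube([74, 74, 399]);
translate([0, 1274, 0]) cube([74, 74, 399]);
translate([1919, 0, 0]) cube([74, 74, 399]);
translate([1919, 1274, 0]) cube([74, 74, 399]);
translate([74, 0, 209]) cube([1845, 32, 127]);
translate([74, 1316, 209]) cube([1845, 32, 127]);
translate([0, 74, 209]) cube([32, 1200, 127]);
translate([1961, 74, 209]) cube([32, 1200, 127]);
translate([202, 0, 336]) cube([62, 1348, 17]);
translate([392, 0, 336]) cube([62, 1348, 17]);
translate([582, 0, 336]) cube([62, 1348, 17]);
translate([772, 0, 336]) cube([62, 1348, 17]);
translate([962, 0, 336]) cube([62, 1348, 17]);
translate([1152, 0, 336]) cube([62, 1348, 17]);
translate([1342, 0, 336]) cube([62, 1348, 17]);
translate([1532, 0, 336]) cube([62, 1348, 17]);
translate([1722, 0, 336]) cube([62, 1348, 17]);


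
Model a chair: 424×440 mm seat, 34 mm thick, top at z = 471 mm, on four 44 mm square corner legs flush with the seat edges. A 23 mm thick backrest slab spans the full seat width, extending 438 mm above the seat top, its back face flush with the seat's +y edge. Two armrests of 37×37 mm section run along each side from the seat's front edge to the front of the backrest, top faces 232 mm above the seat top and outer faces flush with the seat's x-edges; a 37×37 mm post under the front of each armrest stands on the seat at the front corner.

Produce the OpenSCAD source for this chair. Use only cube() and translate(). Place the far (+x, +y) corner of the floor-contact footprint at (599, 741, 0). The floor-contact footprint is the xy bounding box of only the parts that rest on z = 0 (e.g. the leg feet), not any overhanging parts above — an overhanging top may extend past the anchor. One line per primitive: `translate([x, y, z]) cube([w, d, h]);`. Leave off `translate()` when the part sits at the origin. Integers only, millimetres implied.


translate([175, 301, 437]) cube([424, 440, 34]);
translate([175, 301, 0]) cube([44, 44, 437]);
translate([555, 301, 0]) cube([44, 44, 437]);
translate([175, 697, 0]) cube([44, 44, 437]);
translate([555, 697, 0]) cube([44, 44, 437]);
translate([175, 718, 471]) cube([424, 23, 438]);
translate([175, 301, 666]) cube([37, 417, 37]);
translate([562, 301, 666]) cube([37, 417, 37]);
translate([175, 301, 471]) cube([37, 37, 195]);
translate([562, 301, 471]) cube([37, 37, 195]);


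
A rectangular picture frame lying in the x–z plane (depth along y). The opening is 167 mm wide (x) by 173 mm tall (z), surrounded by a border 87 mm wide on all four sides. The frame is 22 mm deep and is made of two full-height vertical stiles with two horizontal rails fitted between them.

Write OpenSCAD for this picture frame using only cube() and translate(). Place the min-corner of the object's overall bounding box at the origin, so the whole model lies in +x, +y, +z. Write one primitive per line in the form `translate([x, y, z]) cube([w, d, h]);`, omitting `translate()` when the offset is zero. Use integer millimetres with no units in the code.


cube([87, 22, 347]);
translate([254, 0, 0]) cube([87, 22, 347]);
translate([87, 0, 0]) cube([167, 22, 87]);
translate([87, 0, 260]) cube([167, 22, 87]);


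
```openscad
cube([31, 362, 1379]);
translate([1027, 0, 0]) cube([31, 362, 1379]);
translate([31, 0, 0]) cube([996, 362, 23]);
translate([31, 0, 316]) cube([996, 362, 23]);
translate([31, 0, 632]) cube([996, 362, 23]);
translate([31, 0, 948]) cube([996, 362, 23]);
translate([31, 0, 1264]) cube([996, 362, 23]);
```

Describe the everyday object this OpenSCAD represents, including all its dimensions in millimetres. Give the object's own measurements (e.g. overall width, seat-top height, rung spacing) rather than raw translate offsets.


An open bookshelf. Two side panels, each 31 mm thick, 362 mm deep and 1379 mm tall, stand 1058 mm apart (outside-to-outside). Between them sit 5 shelves, each 23 mm thick and 362 mm deep, spanning the full gap between the sides. The bottom shelf rests on the floor (its underside at z = 0) and the clear gap between one shelf's top and the next shelf's underside is 293 mm.


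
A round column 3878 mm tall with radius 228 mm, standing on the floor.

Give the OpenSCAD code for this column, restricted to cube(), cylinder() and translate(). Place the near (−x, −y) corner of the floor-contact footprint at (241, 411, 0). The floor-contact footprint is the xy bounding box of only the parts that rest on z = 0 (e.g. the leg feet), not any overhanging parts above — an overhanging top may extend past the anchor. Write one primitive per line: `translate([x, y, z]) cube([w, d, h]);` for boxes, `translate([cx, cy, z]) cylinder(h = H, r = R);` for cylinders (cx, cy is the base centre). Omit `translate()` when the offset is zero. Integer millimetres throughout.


translate([469, 639, 0]) cylinder(h = 3878, r = 228);


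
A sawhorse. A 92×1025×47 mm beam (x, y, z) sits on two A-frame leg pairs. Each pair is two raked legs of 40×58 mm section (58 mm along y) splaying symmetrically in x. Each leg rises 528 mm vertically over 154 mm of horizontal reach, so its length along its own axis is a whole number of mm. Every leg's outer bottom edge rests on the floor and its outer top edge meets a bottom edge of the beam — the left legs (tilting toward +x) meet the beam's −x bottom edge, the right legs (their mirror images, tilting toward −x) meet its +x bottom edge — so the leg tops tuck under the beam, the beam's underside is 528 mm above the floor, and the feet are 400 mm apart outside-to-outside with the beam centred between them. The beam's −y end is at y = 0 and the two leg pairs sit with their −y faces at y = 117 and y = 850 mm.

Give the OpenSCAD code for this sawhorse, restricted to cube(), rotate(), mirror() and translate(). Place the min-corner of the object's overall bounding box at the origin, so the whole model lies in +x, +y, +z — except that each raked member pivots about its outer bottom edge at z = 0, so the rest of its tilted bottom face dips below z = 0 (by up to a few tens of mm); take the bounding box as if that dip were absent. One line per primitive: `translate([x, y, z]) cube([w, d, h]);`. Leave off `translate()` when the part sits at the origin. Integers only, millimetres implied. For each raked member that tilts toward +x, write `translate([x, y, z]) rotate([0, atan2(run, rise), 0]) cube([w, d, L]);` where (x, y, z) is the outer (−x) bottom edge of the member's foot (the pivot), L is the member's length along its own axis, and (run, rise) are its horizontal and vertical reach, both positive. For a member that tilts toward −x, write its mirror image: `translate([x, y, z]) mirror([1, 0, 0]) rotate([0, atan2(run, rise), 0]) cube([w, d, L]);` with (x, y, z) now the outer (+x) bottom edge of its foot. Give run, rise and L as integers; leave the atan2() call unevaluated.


translate([154, 0, 528]) cube([92, 1025, 47]);
translate([0, 117, 0]) rotate([0, atan2(154, 528), 0]) cube([40, 58, 550]);
translate([400, 117, 0]) mirror([1, 0, 0]) rotate([0, atan2(154, 528), 0]) cube([40, 58, 550]);
translate([0, 850, 0]) rotate([0, atan2(154, 528), 0]) cube([40, 58, 550]);
translate([400, 850, 0]) mirror([1, 0, 0]) rotate([0, atan2(154, 528), 0]) cube([40, 58, 550]);


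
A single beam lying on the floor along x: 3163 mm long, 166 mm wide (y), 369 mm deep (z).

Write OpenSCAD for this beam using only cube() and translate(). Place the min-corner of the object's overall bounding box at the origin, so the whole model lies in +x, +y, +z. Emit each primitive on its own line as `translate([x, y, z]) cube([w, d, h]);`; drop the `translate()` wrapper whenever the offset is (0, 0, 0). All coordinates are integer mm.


cube([3163, 166, 369]);


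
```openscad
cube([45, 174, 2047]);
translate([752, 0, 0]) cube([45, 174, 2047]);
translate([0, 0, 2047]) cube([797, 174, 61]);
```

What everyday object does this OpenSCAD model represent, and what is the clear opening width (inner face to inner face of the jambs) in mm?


A door frame. The clear opening width is 707 mm.

Two 2047 mm tall posts with a header on top — a door frame. The left jamb is 45 mm wide at x = 0; the right jamb starts at x = 752. The clear opening is 752 − 45 = 707 mm.


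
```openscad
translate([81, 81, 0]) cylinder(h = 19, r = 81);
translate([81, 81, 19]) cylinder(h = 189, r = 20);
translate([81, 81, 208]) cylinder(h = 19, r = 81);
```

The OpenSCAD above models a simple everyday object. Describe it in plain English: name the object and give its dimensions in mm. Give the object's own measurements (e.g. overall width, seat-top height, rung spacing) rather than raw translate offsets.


A spool: two coaxial disc flanges of radius 81 mm and thickness 19 mm, joined by a core cylinder of radius 20 mm and height 189 mm. The lower flange rests on z = 0 and the three cylinders share a vertical axis.


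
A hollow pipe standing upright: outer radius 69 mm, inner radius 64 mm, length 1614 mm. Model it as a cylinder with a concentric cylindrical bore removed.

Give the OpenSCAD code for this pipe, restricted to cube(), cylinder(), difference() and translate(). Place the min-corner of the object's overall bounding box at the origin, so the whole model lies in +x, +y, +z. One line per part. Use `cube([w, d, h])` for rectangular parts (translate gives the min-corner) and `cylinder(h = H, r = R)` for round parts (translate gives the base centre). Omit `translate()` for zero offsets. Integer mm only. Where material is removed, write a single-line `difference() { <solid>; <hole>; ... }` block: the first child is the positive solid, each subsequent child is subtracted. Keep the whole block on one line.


difference() { translate([69, 69, 0]) cylinder(h = 1614, r = 69); translate([69, 69, 0]) cylinder(h = 1614, r = 64); }


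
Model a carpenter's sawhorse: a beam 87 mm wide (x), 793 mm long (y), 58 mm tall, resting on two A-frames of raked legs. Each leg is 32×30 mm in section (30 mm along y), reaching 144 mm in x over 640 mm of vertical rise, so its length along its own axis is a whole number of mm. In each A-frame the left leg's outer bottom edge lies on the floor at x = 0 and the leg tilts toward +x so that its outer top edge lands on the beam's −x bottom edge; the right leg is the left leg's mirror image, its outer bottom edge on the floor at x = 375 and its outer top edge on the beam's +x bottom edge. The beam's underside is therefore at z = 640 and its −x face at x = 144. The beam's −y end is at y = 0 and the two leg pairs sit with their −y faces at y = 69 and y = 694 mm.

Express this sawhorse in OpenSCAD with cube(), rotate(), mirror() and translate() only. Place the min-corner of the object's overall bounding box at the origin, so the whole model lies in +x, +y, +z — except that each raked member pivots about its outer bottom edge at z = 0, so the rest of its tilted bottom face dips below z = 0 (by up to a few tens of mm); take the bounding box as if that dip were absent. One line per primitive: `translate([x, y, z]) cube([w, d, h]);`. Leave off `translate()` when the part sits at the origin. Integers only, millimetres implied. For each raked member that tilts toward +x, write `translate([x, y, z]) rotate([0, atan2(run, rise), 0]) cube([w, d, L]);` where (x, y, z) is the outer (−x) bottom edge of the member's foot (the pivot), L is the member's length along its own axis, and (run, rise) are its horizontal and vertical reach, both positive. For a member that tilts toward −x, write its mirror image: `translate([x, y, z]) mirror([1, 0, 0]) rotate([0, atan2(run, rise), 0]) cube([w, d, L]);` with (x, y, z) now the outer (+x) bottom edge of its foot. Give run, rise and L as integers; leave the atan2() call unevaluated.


// leg length = √(144² + 640²) = 656
// right-leg outer foot x = 2·144 + 87 = 375
// beam min-corner = (144, 0, 640)
translate([144, 0, 640]) cube([87, 793, 58]);
translate([0, 69, 0]) rotate([0, atan2(144, 640), 0]) cube([32, 30, 656]);
translate([375, 69, 0]) mirror([1, 0, 0]) rotate([0, atan2(144, 640), 0]) cube([32, 30, 656]);
translate([0, 694, 0]) rotate([0, atan2(144, 640), 0]) cube([32, 30, 656]);
translate([375, 694, 0]) mirror([1, 0, 0]) rotate([0, atan2(144, 640), 0]) cube([32, 30, 656]);


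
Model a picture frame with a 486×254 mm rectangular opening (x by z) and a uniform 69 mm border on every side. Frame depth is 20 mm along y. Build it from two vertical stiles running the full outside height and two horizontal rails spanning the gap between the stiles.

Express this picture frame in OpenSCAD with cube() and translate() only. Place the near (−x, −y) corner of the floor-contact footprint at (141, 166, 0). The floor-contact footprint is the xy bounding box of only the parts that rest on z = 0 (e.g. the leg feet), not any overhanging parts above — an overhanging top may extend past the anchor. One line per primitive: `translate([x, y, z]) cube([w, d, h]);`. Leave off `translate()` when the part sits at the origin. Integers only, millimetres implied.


translate([141, 166, 0]) cube([69, 20, 392]);
translate([696, 166, 0]) cube([69, 20, 392]);
translate([210, 166, 0]) cube([486, 20, 69]);
translate([210, 166, 323]) cube([486, 20, 69]);


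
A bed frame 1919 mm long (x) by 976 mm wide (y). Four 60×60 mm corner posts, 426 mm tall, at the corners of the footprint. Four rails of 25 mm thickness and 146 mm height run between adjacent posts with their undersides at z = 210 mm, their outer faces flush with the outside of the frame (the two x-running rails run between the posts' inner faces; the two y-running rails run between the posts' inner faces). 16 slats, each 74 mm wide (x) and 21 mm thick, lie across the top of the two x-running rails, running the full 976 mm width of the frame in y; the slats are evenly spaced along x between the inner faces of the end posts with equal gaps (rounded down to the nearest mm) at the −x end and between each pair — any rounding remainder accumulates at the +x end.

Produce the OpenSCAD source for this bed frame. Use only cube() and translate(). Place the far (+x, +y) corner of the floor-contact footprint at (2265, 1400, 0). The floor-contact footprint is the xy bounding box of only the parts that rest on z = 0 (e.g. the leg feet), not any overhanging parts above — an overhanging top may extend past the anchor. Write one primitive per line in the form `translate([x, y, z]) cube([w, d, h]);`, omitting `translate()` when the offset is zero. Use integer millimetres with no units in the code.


translate([346, 424, 0]) cube([60, 60, 426]);
translate([346, 1340, 0]) cube([60, 60, 426]);
translate([2205, 424, 0]) cube([60, 60, 426]);
translate([2205, 1340, 0]) cube([60, 60, 426]);
translate([406, 424, 210]) cube([1799, 25, 146]);
translate([406, 1375, 210]) cube([1799, 25, 146]);
translate([346, 484, 210]) cube([25, 856, 146]);
translate([2240, 484, 210]) cube([25, 856, 146]);
translate([442, 424, 356]) cube([74, 976, 21]);
translate([552, 424, 356]) cube([74, 976, 21]);
translate([662, 424, 356]) cube([74, 976, 21]);
translate([772, 424, 356]) cube([74, 976, 21]);
translate([882, 424, 356]) cube([74, 976, 21]);
translate([992, 424, 356]) cube([74, 976, 21]);
translate([1102, 424, 356]) cube([74, 976, 21]);
translate([1212, 424, 356]) cube([74, 976, 21]);
translate([1322, 424, 356]) cube([74, 976, 21]);
translate([1432, 424, 356]) cube([74, 976, 21]);
translate([1542, 424, 356]) cube([74, 976, 21]);
translate([1652, 424, 356]) cube([74, 976, 21]);
translate([1762, 424, 356]) cube([74, 976, 21]);
translate([1872, 424, 356]) cube([74, 976, 21]);
translate([1982, 424, 356]) cube([74, 976, 21]);
translate([2092, 424, 356]) cube([74, 976, 21]);


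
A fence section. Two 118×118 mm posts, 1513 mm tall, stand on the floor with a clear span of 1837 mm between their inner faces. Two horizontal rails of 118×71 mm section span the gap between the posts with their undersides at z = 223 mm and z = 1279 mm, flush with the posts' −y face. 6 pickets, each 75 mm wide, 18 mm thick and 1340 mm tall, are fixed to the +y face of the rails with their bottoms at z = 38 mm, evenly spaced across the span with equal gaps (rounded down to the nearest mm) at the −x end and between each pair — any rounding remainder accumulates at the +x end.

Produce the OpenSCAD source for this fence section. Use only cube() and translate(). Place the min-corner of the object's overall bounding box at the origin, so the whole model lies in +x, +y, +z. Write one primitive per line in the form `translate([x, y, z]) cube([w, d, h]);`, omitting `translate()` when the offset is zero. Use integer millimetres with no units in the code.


cube([118, 118, 1513]);
translate([1955, 0, 0]) cube([118, 118, 1513]);
translate([118, 0, 223]) cube([1837, 118, 71]);
translate([118, 0, 1279]) cube([1837, 118, 71]);
translate([316, 118, 38]) cube([75, 18, 1340]);
translate([589, 118, 38]) cube([75, 18, 1340]);
translate([862, 118, 38]) cube([75, 18, 1340]);
translate([1135, 118, 38]) cube([75, 18, 1340]);
translate([1408, 118, 38]) cube([75, 18, 1340]);
translate([1681, 118, 38]) cube([75, 18, 1340]);


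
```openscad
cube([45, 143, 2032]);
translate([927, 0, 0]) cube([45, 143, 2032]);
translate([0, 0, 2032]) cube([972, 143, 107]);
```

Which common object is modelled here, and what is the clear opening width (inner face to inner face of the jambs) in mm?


A door frame. The clear opening width is 882 mm.

Two 2032 mm tall posts with a header on top — a door frame. The left jamb is 45 mm wide at x = 0; the right jamb starts at x = 927. The clear opening is 927 − 45 = 882 mm.


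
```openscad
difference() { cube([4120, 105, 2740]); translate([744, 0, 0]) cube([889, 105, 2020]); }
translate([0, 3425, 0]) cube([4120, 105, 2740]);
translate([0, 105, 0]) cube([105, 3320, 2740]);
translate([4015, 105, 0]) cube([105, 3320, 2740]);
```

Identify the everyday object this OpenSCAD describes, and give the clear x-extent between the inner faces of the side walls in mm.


A single room. The interior width is 3910 mm.

Four walls enclosing a rectangle with a door in the front wall — a room. Outside width 4120 minus two 105 mm walls gives 3910 mm.


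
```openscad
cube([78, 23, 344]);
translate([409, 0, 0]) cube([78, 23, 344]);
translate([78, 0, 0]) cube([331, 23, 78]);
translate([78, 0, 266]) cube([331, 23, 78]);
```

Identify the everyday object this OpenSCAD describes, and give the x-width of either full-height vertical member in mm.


A picture frame. The border width is 78 mm.

Four thin pieces enclosing a rectangular opening — a picture frame. The two full-height stiles are 344 mm tall; the top rail sits at z = 266 and is 78 mm tall, so the border above the opening is 344 − 266 = 78 mm, matching the stile x-width.


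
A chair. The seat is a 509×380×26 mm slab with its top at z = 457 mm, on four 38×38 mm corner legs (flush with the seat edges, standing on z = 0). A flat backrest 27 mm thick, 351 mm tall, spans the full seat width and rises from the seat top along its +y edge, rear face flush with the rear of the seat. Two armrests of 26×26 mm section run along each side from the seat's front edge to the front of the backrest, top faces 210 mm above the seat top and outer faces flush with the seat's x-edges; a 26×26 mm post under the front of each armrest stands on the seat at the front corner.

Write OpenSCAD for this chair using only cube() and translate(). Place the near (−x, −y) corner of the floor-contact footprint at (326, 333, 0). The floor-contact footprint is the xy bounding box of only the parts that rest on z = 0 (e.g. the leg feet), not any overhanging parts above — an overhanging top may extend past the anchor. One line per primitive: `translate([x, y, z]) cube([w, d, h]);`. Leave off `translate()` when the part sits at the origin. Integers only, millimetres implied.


// leg_h = 457 - 26 = 431
// arm post h = 210 - 26 = 184
translate([326, 333, 431]) cube([509, 380, 26]);
translate([326, 333, 0]) cube([38, 38, 431]);
translate([797, 333, 0]) cube([38, 38, 431]);
translate([326, 675, 0]) cube([38, 38, 431]);
translate([797, 675, 0]) cube([38, 38, 431]);
translate([326, 686, 457]) cube([509, 27, 351]);
translate([326, 333, 641]) cube([26, 353, 26]);
translate([809, 333, 641]) cube([26, 353, 26]);
translate([326, 333, 457]) cube([26, 26, 184]);
translate([809, 333, 457]) cube([26, 26, 184]);


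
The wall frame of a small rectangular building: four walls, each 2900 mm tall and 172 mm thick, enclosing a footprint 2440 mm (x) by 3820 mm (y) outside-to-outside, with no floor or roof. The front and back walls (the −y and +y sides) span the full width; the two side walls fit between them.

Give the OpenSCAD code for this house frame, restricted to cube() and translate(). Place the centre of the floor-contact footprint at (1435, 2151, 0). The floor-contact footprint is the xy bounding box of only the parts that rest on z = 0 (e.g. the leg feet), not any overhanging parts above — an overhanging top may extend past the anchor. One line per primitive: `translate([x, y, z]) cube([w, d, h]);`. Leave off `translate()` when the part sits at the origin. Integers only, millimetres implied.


translate([215, 241, 0]) cube([2440, 172, 2900]);
translate([215, 3889, 0]) cube([2440, 172, 2900]);
translate([215, 413, 0]) cube([172, 3476, 2900]);
translate([2483, 413, 0]) cube([172, 3476, 2900]);


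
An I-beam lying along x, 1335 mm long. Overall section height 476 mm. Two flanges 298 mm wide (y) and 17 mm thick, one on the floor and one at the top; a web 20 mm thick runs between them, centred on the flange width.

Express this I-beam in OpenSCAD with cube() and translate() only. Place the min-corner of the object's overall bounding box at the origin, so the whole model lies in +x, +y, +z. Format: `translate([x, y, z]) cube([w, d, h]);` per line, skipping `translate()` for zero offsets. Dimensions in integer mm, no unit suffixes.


cube([1335, 298, 17]);
translate([0, 139, 17]) cube([1335, 20, 442]);
translate([0, 0, 459]) cube([1335, 298, 17]);


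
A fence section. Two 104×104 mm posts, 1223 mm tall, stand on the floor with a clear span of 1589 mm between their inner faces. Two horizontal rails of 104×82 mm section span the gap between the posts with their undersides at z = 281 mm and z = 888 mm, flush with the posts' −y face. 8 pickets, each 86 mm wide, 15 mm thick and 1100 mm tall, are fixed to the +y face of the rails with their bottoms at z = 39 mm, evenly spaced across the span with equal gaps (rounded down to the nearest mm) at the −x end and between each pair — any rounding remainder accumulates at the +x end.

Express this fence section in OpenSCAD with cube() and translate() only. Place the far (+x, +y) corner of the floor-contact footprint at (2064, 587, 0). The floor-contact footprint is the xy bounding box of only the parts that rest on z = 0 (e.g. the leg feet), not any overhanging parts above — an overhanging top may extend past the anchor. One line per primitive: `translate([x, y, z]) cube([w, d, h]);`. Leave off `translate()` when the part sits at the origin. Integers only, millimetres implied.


translate([267, 483, 0]) cube([104, 104, 1223]);
translate([1960, 483, 0]) cube([104, 104, 1223]);
translate([371, 483, 281]) cube([1589, 104, 82]);
translate([371, 483, 888]) cube([1589, 104, 82]);
translate([471, 587, 39]) cube([86, 15, 1100]);
translate([657, 587, 39]) cube([86, 15, 1100]);
translate([843, 587, 39]) cube([86, 15, 1100]);
translate([1029, 587, 39]) cube([86, 15, 1100]);
translate([1215, 587, 39]) cube([86, 15, 1100]);
translate([1401, 587, 39]) cube([86, 15, 1100]);
translate([1587, 587, 39]) cube([86, 15, 1100]);
translate([1773, 587, 39]) cube([86, 15, 1100]);


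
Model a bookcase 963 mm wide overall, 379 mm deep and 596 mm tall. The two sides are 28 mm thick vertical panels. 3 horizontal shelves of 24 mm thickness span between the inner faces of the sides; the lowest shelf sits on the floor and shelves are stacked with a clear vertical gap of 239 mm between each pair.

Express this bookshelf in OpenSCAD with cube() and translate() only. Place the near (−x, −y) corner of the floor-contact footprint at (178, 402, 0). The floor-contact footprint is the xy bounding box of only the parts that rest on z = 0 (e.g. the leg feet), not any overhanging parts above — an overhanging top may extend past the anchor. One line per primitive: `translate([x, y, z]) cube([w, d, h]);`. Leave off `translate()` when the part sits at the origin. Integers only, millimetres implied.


translate([178, 402, 0]) cube([28, 379, 596]);
translate([1113, 402, 0]) cube([28, 379, 596]);
translate([206, 402, 0]) cube([907, 379, 24]);
translate([206, 402, 263]) cube([907, 379, 24]);
translate([206, 402, 526]) cube([907, 379, 24]);


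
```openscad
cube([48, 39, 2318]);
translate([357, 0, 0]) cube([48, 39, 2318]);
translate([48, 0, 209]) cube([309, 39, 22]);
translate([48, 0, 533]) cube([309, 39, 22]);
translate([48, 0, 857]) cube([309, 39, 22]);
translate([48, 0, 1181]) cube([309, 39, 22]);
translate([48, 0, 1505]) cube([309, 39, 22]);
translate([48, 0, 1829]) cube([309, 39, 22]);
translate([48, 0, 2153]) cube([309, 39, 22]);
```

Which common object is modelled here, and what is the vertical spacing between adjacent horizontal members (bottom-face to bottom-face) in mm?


A ladder. The rung spacing is 324 mm.

Two tall 48×39 posts with 7 short bars between them — a ladder. Adjacent rungs sit at z = 209 and z = 533, so the spacing is 533 − 209 = 324 mm.


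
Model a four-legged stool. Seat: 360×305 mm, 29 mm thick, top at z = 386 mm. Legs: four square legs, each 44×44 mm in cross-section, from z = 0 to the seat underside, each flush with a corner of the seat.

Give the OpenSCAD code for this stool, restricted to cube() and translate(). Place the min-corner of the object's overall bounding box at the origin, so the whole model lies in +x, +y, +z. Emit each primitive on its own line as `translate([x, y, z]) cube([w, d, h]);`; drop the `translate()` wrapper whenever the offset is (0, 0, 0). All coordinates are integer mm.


// leg_h = 386 - 29 = 357
translate([0, 0, 357]) cube([360, 305, 29]);
cube([44, 44, 357]);
translate([316, 0, 0]) cube([44, 44, 357]);
translate([0, 261, 0]) cube([44, 44, 357]);
translate([316, 261, 0]) cube([44, 44, 357]);


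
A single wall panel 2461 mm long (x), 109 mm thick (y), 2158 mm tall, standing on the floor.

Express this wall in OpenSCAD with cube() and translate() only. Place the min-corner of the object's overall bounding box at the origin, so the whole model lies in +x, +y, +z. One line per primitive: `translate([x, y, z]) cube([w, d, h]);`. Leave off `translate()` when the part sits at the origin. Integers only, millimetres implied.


cube([2461, 109, 2158]);


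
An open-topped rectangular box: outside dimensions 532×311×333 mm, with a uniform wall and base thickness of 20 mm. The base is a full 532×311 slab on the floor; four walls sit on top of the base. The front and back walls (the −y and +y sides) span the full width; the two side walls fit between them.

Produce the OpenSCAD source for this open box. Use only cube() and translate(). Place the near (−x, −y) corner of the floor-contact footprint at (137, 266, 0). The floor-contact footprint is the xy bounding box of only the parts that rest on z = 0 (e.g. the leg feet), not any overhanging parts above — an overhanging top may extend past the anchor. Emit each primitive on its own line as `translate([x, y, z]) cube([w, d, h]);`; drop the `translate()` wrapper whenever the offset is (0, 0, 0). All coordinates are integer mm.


translate([137, 266, 0]) cube([532, 311, 20]);
translate([137, 266, 20]) cube([532, 20, 313]);
translate([137, 557, 20]) cube([532, 20, 313]);
translate([137, 286, 20]) cube([20, 271, 313]);
translate([649, 286, 20]) cube([20, 271, 313]);


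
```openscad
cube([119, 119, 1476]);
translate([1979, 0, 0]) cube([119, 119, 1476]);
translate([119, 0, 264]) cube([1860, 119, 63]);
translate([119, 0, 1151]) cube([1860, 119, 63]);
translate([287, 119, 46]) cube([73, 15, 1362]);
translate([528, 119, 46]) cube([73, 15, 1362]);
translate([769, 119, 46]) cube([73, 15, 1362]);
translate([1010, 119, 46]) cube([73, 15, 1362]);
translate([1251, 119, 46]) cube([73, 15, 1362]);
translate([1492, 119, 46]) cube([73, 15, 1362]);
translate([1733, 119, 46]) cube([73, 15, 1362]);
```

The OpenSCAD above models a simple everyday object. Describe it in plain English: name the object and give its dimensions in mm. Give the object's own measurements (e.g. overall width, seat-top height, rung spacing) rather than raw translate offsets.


A fence section. Two 119×119 mm posts, 1476 mm tall, stand on the floor with a clear span of 1860 mm between their inner faces. Two horizontal rails of 119×63 mm section span the gap between the posts with their undersides at z = 264 mm and z = 1151 mm, flush with the posts' −y face. 7 pickets, each 73 mm wide, 15 mm thick and 1362 mm tall, are fixed to the +y face of the rails with their bottoms at z = 46 mm, spaced across the span with a 168 mm gap after the −x post and between neighbouring pickets, with 173 mm left before the +x post.


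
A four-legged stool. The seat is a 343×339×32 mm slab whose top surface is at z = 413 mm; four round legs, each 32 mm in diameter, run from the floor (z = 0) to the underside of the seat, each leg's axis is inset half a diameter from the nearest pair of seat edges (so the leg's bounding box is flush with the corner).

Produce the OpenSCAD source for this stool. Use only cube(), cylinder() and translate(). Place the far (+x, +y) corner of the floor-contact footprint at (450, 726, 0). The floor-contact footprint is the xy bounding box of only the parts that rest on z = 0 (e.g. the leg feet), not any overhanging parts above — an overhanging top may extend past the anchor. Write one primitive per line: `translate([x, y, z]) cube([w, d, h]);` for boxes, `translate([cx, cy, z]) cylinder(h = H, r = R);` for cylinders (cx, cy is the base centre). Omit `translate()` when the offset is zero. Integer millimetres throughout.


translate([107, 387, 381]) cube([343, 339, 32]);
translate([123, 403, 0]) cylinder(h = 381, r = 16);
translate([434, 403, 0]) cylinder(h = 381, r = 16);
translate([123, 710, 0]) cylinder(h = 381, r = 16);
translate([434, 710, 0]) cylinder(h = 381, r = 16);
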